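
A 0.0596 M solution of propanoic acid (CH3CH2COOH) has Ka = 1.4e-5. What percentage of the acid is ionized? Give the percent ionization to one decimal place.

1.5%

CH3CH2COOH ⇌ CH3CH2COO- + H+; let x = [H+] at equilibrium.
x ≈ √(Ka·C₀) = √(1.4 × 10^-5 × 0.0596) = 9.13 × 10^-4 M
Fraction ionized = 9.13 × 10^-4 / 0.0596 = 0.0153 → 1.5%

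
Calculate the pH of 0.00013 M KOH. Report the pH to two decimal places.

KOH is a strong base; [OH-] = 0.00013 M.
pOH = -log(0.00013) = 3.89
pH = 14.00 - 3.89 = 10.11

pH = 10.11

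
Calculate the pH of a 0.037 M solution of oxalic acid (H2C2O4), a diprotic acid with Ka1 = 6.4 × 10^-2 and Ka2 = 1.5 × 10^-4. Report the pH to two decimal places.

Ka1 ≫ Ka2, so treat the first dissociation as the only significant source of H+.
Ka1 = x²/(0.037 − x) = 6.4 × 10^-2
Solving the quadratic: x = (−Ka1 + √(Ka1² + 4·Ka1·C₀))/2 = 2.62 × 10^-2 M
pH = −log(2.62 × 10^-2) = 1.58

pH = 1.58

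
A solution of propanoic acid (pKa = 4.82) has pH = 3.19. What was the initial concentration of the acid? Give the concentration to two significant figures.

C₀ = 2.8 × 10^-2 M

[H+] = 10^(-3.19) = 6.46 × 10^-4 M = x
Ka = 10^(−4.82) = 1.51 × 10^-5
Ka = x²/(C₀ − x) ⇒ C₀ = x + x²/Ka
C₀ = 6.46 × 10^-4 + (6.46 × 10^-4)²/(1.51 × 10^-5) = 2.83 × 10^-2 M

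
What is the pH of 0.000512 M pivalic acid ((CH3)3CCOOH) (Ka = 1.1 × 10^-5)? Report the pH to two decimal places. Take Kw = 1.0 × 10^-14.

(CH3)3CCOOH ⇌ (CH3)3CCOO- + H+
Ka = [H+]²/(0.000512 − [H+]) = 1.1 × 10^-5
The 5% rule fails; solving [H+]² + Ka·[H+] − Ka·C₀ = 0 exactly:
[H+] = [−1.1e-05 + √(1.1e-05² + 2.25e-08)]/2 = 6.97 × 10^-5 M
pH = −log[H+] = −log(6.97 × 10^-5) = 4.16

pH = 4.16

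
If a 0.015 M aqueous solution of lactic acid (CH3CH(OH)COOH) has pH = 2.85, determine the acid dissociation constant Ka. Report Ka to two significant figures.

Ka = 1.5 × 10^-4

[H+] = 10^(-2.85) = 1.41 × 10^-3 M
At equilibrium [HA] = 0.015 − 1.41 × 10^-3 = 1.36 × 10^-2 M
Ka = [H+][A-]/[HA] = (1.41 × 10^-3)² / 1.36 × 10^-2 = 1.5 × 10^-4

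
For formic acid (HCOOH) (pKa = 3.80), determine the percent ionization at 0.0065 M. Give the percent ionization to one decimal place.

14.4%

HCOOH ⇌ HCOO- + H+; let x = [H+] at equilibrium.
Ka = 10^(−3.80) = 1.58 × 10^-4
Solve x² + 0.000158x − 1.03e-06 = 0 → x = 9.37 × 10^-4 M
% ionization = x/C₀ × 100% = 9.37 × 10^-4/0.0065 × 100% = 14.4%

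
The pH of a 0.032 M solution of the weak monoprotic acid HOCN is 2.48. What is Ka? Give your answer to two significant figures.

[H+] = 10^(-2.48) = 3.31 × 10^-3 M
At equilibrium [HA] = 0.032 − 3.31 × 10^-3 = 2.87 × 10^-2 M
Ka = [H+][A-]/[HA] = (3.31 × 10^-3)² / 2.87 × 10^-2 = 3.8 × 10^-4

Ka = 3.8 × 10^-4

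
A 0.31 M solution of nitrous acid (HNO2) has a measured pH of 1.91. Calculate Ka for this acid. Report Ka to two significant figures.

[H+] = 10^(-1.91) = 1.23 × 10^-2 M
At equilibrium [HA] = 0.31 − 1.23 × 10^-2 = 2.98 × 10^-1 M
Ka = [H+][A-]/[HA] = (1.23 × 10^-2)² / 2.98 × 10^-1 = 5.1 × 10^-4

Ka = 5.1 × 10^-4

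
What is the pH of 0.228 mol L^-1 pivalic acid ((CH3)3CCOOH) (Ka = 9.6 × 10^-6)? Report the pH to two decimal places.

(CH3)3CCOOH ⇌ (CH3)3CCOO- + H+
Ka = x²/(0.228 − x) = 9.6 × 10^-6
Since Ka ≪ C₀, x ≈ √(Ka·C₀) = 1.48 × 10^-3 M.
pH = −log(1.48 × 10^-3) = 2.83

pH = 2.83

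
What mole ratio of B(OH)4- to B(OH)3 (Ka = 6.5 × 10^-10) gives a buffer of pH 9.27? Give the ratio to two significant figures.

pKa = -log(6.5 × 10^-10) = 9.187
pH = pKa + log(r) ⇒ log(r) = 9.27 − 9.187 = +0.083
r = [B(OH)4-]/[B(OH)3] = 10^(+0.083) = 1.21

ratio = 1.2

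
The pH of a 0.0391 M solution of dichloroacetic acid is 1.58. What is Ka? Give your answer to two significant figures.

Ka = 5.4 × 10^-2

[H+] = 10^(-1.58) = 2.63 × 10^-2 M
At equilibrium [HA] = 0.0391 − 2.63 × 10^-2 = 1.28 × 10^-2 M
Ka = [H+][A-]/[HA] = (2.63 × 10^-2)² / 1.28 × 10^-2 = 5.4 × 10^-2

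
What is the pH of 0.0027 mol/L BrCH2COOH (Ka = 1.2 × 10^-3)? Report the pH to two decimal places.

pH = 2.89

BrCH2COOH ⇌ BrCH2COO- + H+
From the ICE table, Ka = [H+]²/(0.0027 − [H+]) = 1.2 × 10^-3.
Here C₀/Ka ≈ 2.25, so the small-[H+] approximation fails. Use the quadratic:
[H+] = [−0.0012 + √(0.0012² + 1.3e-05)]/2 = 1.30 × 10^-3 M
pH = −log(1.30 × 10^-3) = 2.89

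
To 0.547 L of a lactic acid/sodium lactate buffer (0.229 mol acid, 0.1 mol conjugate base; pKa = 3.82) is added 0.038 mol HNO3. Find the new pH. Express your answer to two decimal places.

pH = 3.19

After neutralization: n(CH3CH(OH)COOH) = 0.267 mol, n(CH3CH(OH)COO-) = 0.062 mol.
pH = pKa + log(n_CH3CH(OH)COO-/n_CH3CH(OH)COOH) = 3.82 + log(0.062/0.267) = 3.82 + (-0.634)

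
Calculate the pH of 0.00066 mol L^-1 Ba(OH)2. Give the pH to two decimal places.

pH = 11.12

Ba(OH)2 is a strong base (each formula unit releases 2 OH-); [OH-] = 0.00132 M.
pOH = -log(0.00132) = 2.88
pH = 14.00 - 2.88 = 11.12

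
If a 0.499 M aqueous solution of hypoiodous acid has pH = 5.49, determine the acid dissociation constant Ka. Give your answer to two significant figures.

Ka = 2.1 × 10^-11

[H+] = 10^(-5.49) = 3.24 × 10^-6 M
At equilibrium [HA] = 0.499 − 3.24 × 10^-6 = 4.99 × 10^-1 M
Ka = [H+][A-]/[HA] = (3.24 × 10^-6)² / 4.99 × 10^-1 = 2.1 × 10^-11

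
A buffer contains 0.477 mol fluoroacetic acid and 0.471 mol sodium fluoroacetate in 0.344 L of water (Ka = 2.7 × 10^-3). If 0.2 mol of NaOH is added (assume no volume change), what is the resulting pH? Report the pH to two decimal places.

After neutralization: n(FCH2COOH) = 0.277 mol, n(FCH2COO-) = 0.671 mol.
pKa = −log(2.7 × 10^-3) = 2.569
pH = pKa + log([A⁻]/[HA]) = 2.569 + log(0.671/0.277) = 2.569 +0.384

pH = 2.95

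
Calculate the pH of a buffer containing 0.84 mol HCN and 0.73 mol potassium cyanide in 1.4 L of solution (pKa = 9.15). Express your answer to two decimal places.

Using pH = pKa + log([base]/[acid]) with [base]/[acid] = 0.73/0.84:
pH = 9.15 + (-0.061) = 9.09

pH = 9.09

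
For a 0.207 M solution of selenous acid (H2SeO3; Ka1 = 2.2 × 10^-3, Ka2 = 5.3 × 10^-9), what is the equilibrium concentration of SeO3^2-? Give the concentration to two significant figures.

First ionization gives [H+] ≈ [HSeO3-] = 2.03 × 10^-2 M.
Second step: Ka2 = [H+][SeO3^2-]/[HSeO3-] ≈ [SeO3^2-] (since [H+] ≈ [HSeO3-]).
So [SeO3^2-] ≈ Ka2.

5.3 × 10^-9 M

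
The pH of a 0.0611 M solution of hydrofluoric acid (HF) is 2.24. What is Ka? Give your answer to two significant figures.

[H+] = 10^(-2.24) = 5.75 × 10^-3 M
At equilibrium [HA] = 0.0611 − 5.75 × 10^-3 = 5.54 × 10^-2 M
Ka = [H+][A-]/[HA] = (5.75 × 10^-3)² / 5.54 × 10^-2 = 6.0 × 10^-4

Ka = 6.0 × 10^-4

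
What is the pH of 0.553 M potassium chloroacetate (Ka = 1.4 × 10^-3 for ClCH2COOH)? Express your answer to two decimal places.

pH = 8.30

ClCH2COO- is the conjugate base of the weak acid ClCH2COOH.
Kb = Kw/Ka = 1.0×10^-14 / 1.4 × 10^-3 = 7.14 × 10^-12
Let x = [OH-] at equilibrium. Kb = x²/(0.553 − x).
Assume x ≪ 0.553: x ≈ √(7.14 × 10^-12 × 0.553) = 1.99 × 10^-6 M
(x/C₀ = 0.00036% < 5%, so the approximation holds.)
pOH = −log(1.99 × 10^-6) = 5.70; pH = 14.00 − 5.70 = 8.30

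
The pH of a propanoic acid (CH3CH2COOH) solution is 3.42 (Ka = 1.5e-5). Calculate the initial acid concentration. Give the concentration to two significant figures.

[H+] = 10^(-3.42) = 3.80 × 10^-4 M = x
Ka = x²/(C₀ − x) ⇒ C₀ = x + x²/Ka
C₀ = 3.80 × 10^-4 + (3.80 × 10^-4)²/(1.5 × 10^-5) = 1.00 × 10^-2 M

C₀ = 1.0 × 10^-2 M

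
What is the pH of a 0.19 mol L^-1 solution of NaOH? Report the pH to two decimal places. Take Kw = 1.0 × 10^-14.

NaOH is a strong base; [OH-] = 0.19 M.
pOH = -log(0.19) = 0.72
pH = 14.00 - 0.72 = 13.28

pH = 13.28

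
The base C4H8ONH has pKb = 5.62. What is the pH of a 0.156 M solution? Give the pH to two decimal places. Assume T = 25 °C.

pH = 10.79

C4H8ONH + H2O ⇌ C4H8ONH2+ + OH-
Kb = 10^(−5.62) = 2.40 × 10^-6
Kb = [OH-]²/(0.156 − [OH-]) = 2.40 × 10^-6
Neglecting [OH-] in the denominator: [OH-] = √(2.40 × 10^-6 × 0.156) = 6.12 × 10^-4 M
([OH-]/C₀ = 0.39% < 5%, so the approximation holds.)
pOH = 3.21, so pH = 14.00 − pOH = 10.79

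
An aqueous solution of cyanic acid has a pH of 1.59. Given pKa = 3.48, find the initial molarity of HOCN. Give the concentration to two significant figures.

C₀ = 2.0 M

[H+] = 10^(-1.59) = 2.57 × 10^-2 M = x
Ka = 10^(−3.48) = 3.31 × 10^-4
Ka = x²/(C₀ − x) ⇒ C₀ = x + x²/Ka
C₀ = 2.57 × 10^-2 + (2.57 × 10^-2)²/(3.31 × 10^-4) = 2.02 M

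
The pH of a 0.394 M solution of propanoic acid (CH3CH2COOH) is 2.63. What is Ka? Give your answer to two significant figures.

[H+] = 10^(-2.63) = 2.34 × 10^-3 M
At equilibrium [HA] = 0.394 − 2.34 × 10^-3 = 3.92 × 10^-1 M
Ka = [H+][A-]/[HA] = (2.34 × 10^-3)² / 3.92 × 10^-1 = 1.4 × 10^-5

Ka = 1.4 × 10^-5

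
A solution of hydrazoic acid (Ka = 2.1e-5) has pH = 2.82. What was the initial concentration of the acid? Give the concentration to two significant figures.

[H+] = 10^(-2.82) = 1.51 × 10^-3 M = x
Ka = x²/(C₀ − x) ⇒ C₀ = x + x²/Ka
C₀ = 1.51 × 10^-3 + (1.51 × 10^-3)²/(2.1 × 10^-5) = 1.10 × 10^-1 M

C₀ = 1.1 × 10^-1 M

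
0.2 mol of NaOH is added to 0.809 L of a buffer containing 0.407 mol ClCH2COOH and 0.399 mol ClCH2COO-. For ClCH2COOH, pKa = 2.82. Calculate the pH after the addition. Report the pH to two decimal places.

pH = 3.28

OH- converts ClCH2COOH to ClCH2COO-: ClCH2COOH → 0.207 mol, ClCH2COO- → 0.599 mol.
pH = pKa + log([A⁻]/[HA]) = 2.82 + log(0.599/0.207) = 2.82 +0.461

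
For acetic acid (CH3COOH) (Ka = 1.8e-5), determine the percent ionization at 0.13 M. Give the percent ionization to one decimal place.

CH3COOH ⇌ CH3COO- + H+; let x = [H+] at equilibrium.
x ≈ √(Ka·C₀) = √(1.8 × 10^-5 × 0.13) = 1.53 × 10^-3 M
Fraction ionized = 1.53 × 10^-3 / 0.13 = 0.0118 → 1.2%

1.2%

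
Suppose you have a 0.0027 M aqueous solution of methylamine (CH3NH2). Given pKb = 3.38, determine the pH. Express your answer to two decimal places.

pH = 10.94

CH3NH2 + H2O ⇌ CH3NH3+ + OH-
Kb = 10^(−3.38) = 4.17 × 10^-4
Kb = [OH-]²/(0.0027 − [OH-]) = 4.17 × 10^-4
The 5% rule fails; solving [OH-]² + Kb·[OH-] − Kb·C₀ = 0 exactly:
[OH-] = (−Kb + √(Kb² + 4·Kb·C₀))/2 = 8.73 × 10^-4 M
pOH = −log(8.73 × 10^-4) = 3.06; pH = 14.00 − 3.06 = 10.94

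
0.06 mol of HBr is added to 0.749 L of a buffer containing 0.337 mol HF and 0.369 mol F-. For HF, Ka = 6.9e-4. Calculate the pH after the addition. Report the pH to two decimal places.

Added H+ converts F- to HF: HF → 0.397 mol, F- → 0.309 mol.
pKa = −log(6.9 × 10^-4) = 3.161
pH = pKa + log([A⁻]/[HA]) = 3.161 + log(0.309/0.397) = 3.161 -0.109

pH = 3.05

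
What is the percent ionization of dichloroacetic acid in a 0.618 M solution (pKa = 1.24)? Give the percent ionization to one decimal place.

Cl2CHCOOH ⇌ Cl2CHCOO- + H+; let x = [H+] at equilibrium.
Ka = 10^(−1.24) = 5.75 × 10^-2
Solve x² + 0.0575x − 0.0355 = 0 → x = 1.62 × 10^-1 M
Fraction ionized = 1.62 × 10^-1 / 0.618 = 0.2621 → 26.2%

26.2%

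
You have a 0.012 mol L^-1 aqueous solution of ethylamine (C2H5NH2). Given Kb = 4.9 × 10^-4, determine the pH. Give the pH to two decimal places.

pH = 11.34

C2H5NH2 + H2O ⇌ C2H5NH3+ + OH-
From the ICE table, Kb = [OH-]²/(0.012 − [OH-]) = 4.9 × 10^-4.
[OH-] is not negligible relative to C₀; solve [OH-]² + 0.00049·[OH-] − 5.88e-06 = 0.
[OH-] = [−0.00049 + √(0.00049² + 2.35e-05)]/2 = 2.19 × 10^-3 M
pOH = −log(2.19 × 10^-3) = 2.66; pH = 14.00 − 2.66 = 11.34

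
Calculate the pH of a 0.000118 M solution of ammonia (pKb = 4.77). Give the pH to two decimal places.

pH = 9.57

NH3 + H2O ⇌ NH4+ + OH-
Kb = 10^(−4.77) = 1.70 × 10^-5
Kb = x²/(0.000118 − x) = 1.70 × 10^-5
The 5% rule fails; solving x² + Kb·x − Kb·C₀ = 0 exactly:
x = [−1.7e-05 + √(1.7e-05² + 8.02e-09)]/2 = 3.71 × 10^-5 M
pOH = −log(3.71 × 10^-5) = 4.43; pH = 14.00 − 4.43 = 9.57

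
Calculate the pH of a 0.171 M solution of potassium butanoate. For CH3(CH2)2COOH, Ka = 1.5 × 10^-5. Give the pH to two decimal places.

pH = 9.03

CH3(CH2)2COO- is the conjugate base of the weak acid CH3(CH2)2COOH.
Kb = Kw/Ka = 1.0×10^-14 / 1.5 × 10^-5 = 6.67 × 10^-10
From the ICE table, Kb = [OH-]²/(0.171 − [OH-]) = 6.67 × 10^-10.
Since Kb ≪ C₀, [OH-] ≈ √(Kb·C₀) = 1.07 × 10^-5 M.
Check: 0.0062% ionized — well under 5%, approximation valid.
pOH = −log(1.07 × 10^-5) = 4.97; pH = 14.00 − 4.97 = 9.03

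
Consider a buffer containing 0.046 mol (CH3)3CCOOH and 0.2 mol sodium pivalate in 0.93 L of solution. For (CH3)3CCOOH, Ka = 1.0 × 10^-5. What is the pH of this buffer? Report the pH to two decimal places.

pKa = −log(1.0 × 10^-5) = 5.000
Using pH = pKa + log([base]/[acid]) with [base]/[acid] = 0.2/0.046:
pH = 5.000 + (+0.638) = 5.64

pH = 5.64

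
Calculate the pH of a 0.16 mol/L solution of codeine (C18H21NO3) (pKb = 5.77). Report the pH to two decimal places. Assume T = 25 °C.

pH = 10.72

C18H21NO3 + H2O ⇌ C18H22NO3+ + OH-
Kb = 10^(−5.77) = 1.70 × 10^-6
Kb = [OH-]²/(0.16 − [OH-]) = 1.70 × 10^-6
Since Kb ≪ C₀, [OH-] ≈ √(Kb·C₀) = 5.22 × 10^-4 M.
pOH = −log(5.22 × 10^-4) = 3.28; pH = 14.00 − 3.28 = 10.72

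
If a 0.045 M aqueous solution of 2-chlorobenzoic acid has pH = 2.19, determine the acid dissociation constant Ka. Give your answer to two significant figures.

Ka = 1.1 × 10^-3

[H+] = 10^(-2.19) = 6.46 × 10^-3 M
At equilibrium [HA] = 0.045 − 6.46 × 10^-3 = 3.85 × 10^-2 M
Ka = [H+][A-]/[HA] = (6.46 × 10^-3)² / 3.85 × 10^-2 = 1.1 × 10^-3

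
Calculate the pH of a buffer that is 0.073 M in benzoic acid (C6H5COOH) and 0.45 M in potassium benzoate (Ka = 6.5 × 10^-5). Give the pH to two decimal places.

pH = 4.98

pKa = −log(6.5 × 10^-5) = 4.187
pH = pKa + log([A⁻]/[HA]) = 4.187 + log(0.45/0.073)
pH = 4.187 + (+0.790) = 4.98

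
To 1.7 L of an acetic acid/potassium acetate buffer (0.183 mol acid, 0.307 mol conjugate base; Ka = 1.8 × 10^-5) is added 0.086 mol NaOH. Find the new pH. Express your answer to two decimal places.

pH = 5.35

After neutralization: n(CH3COOH) = 0.097 mol, n(CH3COO-) = 0.393 mol.
pKa = −log(1.8 × 10^-5) = 4.745
pH = pKa + log(n_CH3COO-/n_CH3COOH) = 4.745 + log(0.393/0.097) = 4.745 + (+0.608)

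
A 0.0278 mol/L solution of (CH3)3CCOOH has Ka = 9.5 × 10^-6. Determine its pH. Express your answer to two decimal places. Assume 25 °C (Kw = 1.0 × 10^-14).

(CH3)3CCOOH ⇌ (CH3)3CCOO- + H+
Let x = [H+] at equilibrium. Ka = x²/(0.0278 − x).
Assume x ≪ 0.0278: x ≈ √(9.5 × 10^-6 × 0.0278) = 5.14 × 10^-4 M
pH = −log(5.14 × 10^-4) = 3.29

pH = 3.29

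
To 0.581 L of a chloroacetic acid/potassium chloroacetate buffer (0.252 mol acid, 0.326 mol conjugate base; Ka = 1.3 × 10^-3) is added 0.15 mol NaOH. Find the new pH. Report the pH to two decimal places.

After neutralization: n(ClCH2COOH) = 0.102 mol, n(ClCH2COO-) = 0.476 mol.
pKa = −log(1.3 × 10^-3) = 2.886
Henderson–Hasselbalch with mole ratio 0.476/0.102: pH = 2.886 + (+0.669)

pH = 3.56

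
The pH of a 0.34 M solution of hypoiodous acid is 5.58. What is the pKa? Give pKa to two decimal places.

[H+] = 10^(-5.58) = 2.63 × 10^-6 M
At equilibrium [HA] = 0.34 − 2.63 × 10^-6 = 3.40 × 10^-1 M
Ka = [H+][A-]/[HA] = (2.63 × 10^-6)² / 3.40 × 10^-1 = 2.03 × 10^-11
pKa = -log(2.03 × 10^-11) = 10.69

pKa = 10.69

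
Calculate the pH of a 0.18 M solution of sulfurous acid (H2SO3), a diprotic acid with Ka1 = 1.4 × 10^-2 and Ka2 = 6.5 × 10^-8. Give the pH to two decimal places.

Ka1 ≫ Ka2, so treat the first dissociation as the only significant source of H+.
Ka1 = x²/(0.18 − x) = 1.4 × 10^-2
Solving the quadratic: x = (−Ka1 + √(Ka1² + 4·Ka1·C₀))/2 = 4.37 × 10^-2 M
pH = −log(4.37 × 10^-2) = 1.36

pH = 1.36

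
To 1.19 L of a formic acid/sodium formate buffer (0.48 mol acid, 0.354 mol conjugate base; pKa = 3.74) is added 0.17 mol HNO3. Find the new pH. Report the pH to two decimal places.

After neutralization: n(HCOOH) = 0.65 mol, n(HCOO-) = 0.184 mol.
pH = pKa + log([A⁻]/[HA]) = 3.74 + log(0.184/0.65) = 3.74 -0.548

pH = 3.19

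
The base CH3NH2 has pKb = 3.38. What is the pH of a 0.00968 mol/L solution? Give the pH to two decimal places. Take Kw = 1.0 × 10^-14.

CH3NH2 + H2O ⇌ CH3NH3+ + OH-
Kb = 10^(−3.38) = 4.17 × 10^-4
Kb = [OH-]²/(0.00968 − [OH-]) = 4.17 × 10^-4
The 5% rule fails; solving [OH-]² + Kb·[OH-] − Kb·C₀ = 0 exactly:
[OH-] = (−Kb + √(Kb² + 4·Kb·C₀))/2 = 1.81 × 10^-3 M
pOH = −log(1.81 × 10^-3) = 2.74; pH = 14.00 − 2.74 = 11.26

pH = 11.26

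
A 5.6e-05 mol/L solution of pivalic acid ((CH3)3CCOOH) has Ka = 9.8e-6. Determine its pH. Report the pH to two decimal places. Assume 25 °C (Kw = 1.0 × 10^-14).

(CH3)3CCOOH ⇌ (CH3)3CCOO- + H+
From the ICE table, Ka = x²/(5.6e-05 − x) = 9.8 × 10^-6.
Here C₀/Ka ≈ 5.71, so the small-x approximation fails. Use the quadratic:
x = [−9.8e-06 + √(9.8e-06² + 2.2e-09)]/2 = 1.90 × 10^-5 M
pH = −log(1.90 × 10^-5) = 4.72

pH = 4.72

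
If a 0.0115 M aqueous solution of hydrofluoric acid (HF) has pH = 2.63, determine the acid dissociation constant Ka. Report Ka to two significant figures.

Ka = 6.0 × 10^-4

[H+] = 10^(-2.63) = 2.34 × 10^-3 M
At equilibrium [HA] = 0.0115 − 2.34 × 10^-3 = 9.16 × 10^-3 M
Ka = [H+][A-]/[HA] = (2.34 × 10^-3)² / 9.16 × 10^-3 = 6.0 × 10^-4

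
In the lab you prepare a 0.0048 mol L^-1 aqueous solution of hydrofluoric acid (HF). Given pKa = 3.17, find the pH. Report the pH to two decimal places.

HF ⇌ F- + H+
Ka = 10^(−3.17) = 6.76 × 10^-4
Ka = [H+]²/(0.0048 − [H+]) = 6.76 × 10^-4
The 5% rule fails; solving [H+]² + Ka·[H+] − Ka·C₀ = 0 exactly:
[H+] = (−Ka + √(Ka² + 4·Ka·C₀))/2 = 1.49 × 10^-3 M
pH = −log[H+] = −log(1.49 × 10^-3) = 2.83

pH = 2.83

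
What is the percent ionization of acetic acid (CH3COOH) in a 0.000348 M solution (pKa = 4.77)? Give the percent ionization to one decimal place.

19.8%

CH3COOH ⇌ CH3COO- + H+; let x = [H+] at equilibrium.
Ka = 10^(−4.77) = 1.70 × 10^-5
Ka = x²/(C₀ − x); solving the quadratic gives x = 6.89 × 10^-5 M.
Fraction ionized = 6.89 × 10^-5 / 0.000348 = 0.1980 → 19.8%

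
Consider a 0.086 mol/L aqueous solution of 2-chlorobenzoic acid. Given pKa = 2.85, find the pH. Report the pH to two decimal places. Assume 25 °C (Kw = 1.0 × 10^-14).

ClC6H4COOH ⇌ ClC6H4COO- + H+
Ka = 10^(−2.85) = 1.41 × 10^-3
From the ICE table, Ka = [H+]²/(0.086 − [H+]) = 1.41 × 10^-3.
The 5% rule fails; solving [H+]² + Ka·[H+] − Ka·C₀ = 0 exactly:
[H+] = [−0.00141 + √(0.00141² + 0.000485)]/2 = 1.03 × 10^-2 M
pH = −log(1.03 × 10^-2) = 1.99

pH = 1.99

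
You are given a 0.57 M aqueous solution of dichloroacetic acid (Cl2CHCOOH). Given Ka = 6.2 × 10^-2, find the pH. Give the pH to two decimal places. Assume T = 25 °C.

Cl2CHCOOH ⇌ Cl2CHCOO- + H+
From the ICE table, Ka = x²/(0.57 − x) = 6.2 × 10^-2.
The 5% rule fails; solving x² + Ka·x − Ka·C₀ = 0 exactly:
x = [−0.062 + √(0.062² + 0.141)]/2 = 1.60 × 10^-1 M
pH = −log[H+] = −log(1.60 × 10^-1) = 0.80

pH = 0.80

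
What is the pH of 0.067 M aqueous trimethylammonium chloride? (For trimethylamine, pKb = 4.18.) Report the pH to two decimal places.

pH = 5.50

(CH3)3NH+ is the conjugate acid of the weak base (CH3)3N.
Kb = 10^(−4.18) = 6.61 × 10^-5
Ka = Kw/Kb = 1.0×10^-14 / 6.61 × 10^-5 = 1.51 × 10^-10
From the ICE table, Ka = [H+]²/(0.067 − [H+]) = 1.51 × 10^-10.
Since Ka ≪ C₀, [H+] ≈ √(Ka·C₀) = 3.18 × 10^-6 M.
([H+]/C₀ = 0.0047% < 5%, so the approximation holds.)
pH = −log[H+] = −log(3.18 × 10^-6) = 5.50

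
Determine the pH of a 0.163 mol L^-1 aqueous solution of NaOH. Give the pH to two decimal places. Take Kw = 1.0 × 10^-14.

NaOH is a strong base; [OH-] = 0.163 M.
pOH = -log(0.163) = 0.79
pH = 14.00 - 0.79 = 13.21

pH = 13.21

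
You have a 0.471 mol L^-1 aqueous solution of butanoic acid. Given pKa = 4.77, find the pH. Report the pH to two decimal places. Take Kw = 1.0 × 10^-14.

pH = 2.55

CH3(CH2)2COOH ⇌ CH3(CH2)2COO- + H+
Ka = 10^(−4.77) = 1.70 × 10^-5
Let x = [H+] at equilibrium. Ka = x²/(0.471 − x).
Assume x ≪ 0.471: x ≈ √(1.70 × 10^-5 × 0.471) = 2.83 × 10^-3 M
(x/C₀ = 0.6% < 5%, so the approximation holds.)
pH = −log[H+] = −log(2.83 × 10^-3) = 2.55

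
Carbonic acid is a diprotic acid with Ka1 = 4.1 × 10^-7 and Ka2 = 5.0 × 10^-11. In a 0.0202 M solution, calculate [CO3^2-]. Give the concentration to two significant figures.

5.0 × 10^-11 M

First ionization gives [H+] ≈ [HCO3-] = 9.10 × 10^-5 M.
Second step: Ka2 = [H+][CO3^2-]/[HCO3-] ≈ [CO3^2-] (since [H+] ≈ [HCO3-]).
So [CO3^2-] ≈ Ka2.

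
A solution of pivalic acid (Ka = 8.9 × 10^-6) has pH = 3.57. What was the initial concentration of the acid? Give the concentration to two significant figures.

C₀ = 8.4 × 10^-3 M

[H+] = 10^(-3.57) = 2.69 × 10^-4 M = x
Ka = x²/(C₀ − x) ⇒ C₀ = x + x²/Ka
C₀ = 2.69 × 10^-4 + (2.69 × 10^-4)²/(8.9 × 10^-6) = 8.40 × 10^-3 M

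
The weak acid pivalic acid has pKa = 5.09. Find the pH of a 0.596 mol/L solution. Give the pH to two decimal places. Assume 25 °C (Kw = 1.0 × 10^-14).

pH = 2.66

(CH3)3CCOOH ⇌ (CH3)3CCOO- + H+
Ka = 10^(−5.09) = 8.13 × 10^-6
Ka = [H+]²/(0.596 − [H+]) = 8.13 × 10^-6
Since Ka ≪ C₀, [H+] ≈ √(Ka·C₀) = 2.20 × 10^-3 M.
pH = −log(2.20 × 10^-3) = 2.66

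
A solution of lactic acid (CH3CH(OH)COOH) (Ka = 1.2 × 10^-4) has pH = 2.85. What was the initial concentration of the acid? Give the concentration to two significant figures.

C₀ = 1.8 × 10^-2 M

[H+] = 10^(-2.85) = 1.41 × 10^-3 M = x
Ka = x²/(C₀ − x) ⇒ C₀ = x + x²/Ka
C₀ = 1.41 × 10^-3 + (1.41 × 10^-3)²/(1.2 × 10^-4) = 1.80 × 10^-2 M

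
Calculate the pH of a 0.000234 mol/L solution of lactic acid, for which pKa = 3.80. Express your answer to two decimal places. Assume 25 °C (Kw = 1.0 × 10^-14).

pH = 3.89

CH3CH(OH)COOH ⇌ CH3CH(OH)COO- + H+
Ka = 10^(−3.80) = 1.58 × 10^-4
Ka = [H+]²/(0.000234 − [H+]) = 1.58 × 10^-4
[H+] is not negligible relative to C₀; solve [H+]² + 0.000158·[H+] − 3.7e-08 = 0.
[H+] = [−0.000158 + √(0.000158² + 1.48e-07)]/2 = 1.29 × 10^-4 M
pH = −log(1.29 × 10^-4) = 3.89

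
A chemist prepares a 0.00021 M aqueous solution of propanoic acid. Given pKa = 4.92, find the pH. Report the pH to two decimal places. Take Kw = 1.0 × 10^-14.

pH = 4.35

CH3CH2COOH ⇌ CH3CH2COO- + H+
Ka = 10^(−4.92) = 1.20 × 10^-5
Ka = x²/(0.00021 − x) = 1.20 × 10^-5
The 5% rule fails; solving x² + Ka·x − Ka·C₀ = 0 exactly:
x = [−1.2e-05 + √(1.2e-05² + 1.01e-08)]/2 = 4.46 × 10^-5 M
pH = −log(4.46 × 10^-5) = 4.35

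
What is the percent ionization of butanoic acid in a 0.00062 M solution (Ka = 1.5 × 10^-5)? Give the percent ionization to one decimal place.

14.4%

CH3(CH2)2COOH ⇌ CH3(CH2)2COO- + H+; let x = [H+] at equilibrium.
Solve x² + 1.5e-05x − 9.3e-09 = 0 → x = 8.92 × 10^-5 M
Fraction ionized = 8.92 × 10^-5 / 0.00062 = 0.1439 → 14.4%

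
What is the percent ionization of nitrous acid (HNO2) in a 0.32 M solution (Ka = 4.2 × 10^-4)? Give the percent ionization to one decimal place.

3.6%

HNO2 ⇌ NO2- + H+; let x = [H+] at equilibrium.
x ≈ √(Ka·C₀) = √(4.2 × 10^-4 × 0.32) = 1.16 × 10^-2 M
% ionization = x/C₀ × 100% = 1.16 × 10^-2/0.32 × 100% = 3.6%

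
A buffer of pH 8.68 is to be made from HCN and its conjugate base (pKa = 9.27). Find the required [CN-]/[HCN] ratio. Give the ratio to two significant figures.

ratio = 0.26

pH = pKa + log(r) ⇒ log(r) = 8.68 − 9.27 = -0.59
r = [CN-]/[HCN] = 10^(-0.59) = 0.257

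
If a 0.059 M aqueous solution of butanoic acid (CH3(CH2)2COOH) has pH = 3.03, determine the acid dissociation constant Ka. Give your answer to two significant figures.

Ka = 1.5 × 10^-5

[H+] = 10^(-3.03) = 9.33 × 10^-4 M
At equilibrium [HA] = 0.059 − 9.33 × 10^-4 = 5.81 × 10^-2 M
Ka = [H+][A-]/[HA] = (9.33 × 10^-4)² / 5.81 × 10^-2 = 1.5 × 10^-5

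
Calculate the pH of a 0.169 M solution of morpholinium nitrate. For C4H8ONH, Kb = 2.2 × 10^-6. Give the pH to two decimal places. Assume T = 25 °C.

C4H8ONH2+ is the conjugate acid of the weak base C4H8ONH.
Ka = Kw/Kb = 1.0×10^-14 / 2.2 × 10^-6 = 4.55 × 10^-9
Ka = [H+]²/(0.169 − [H+]) = 4.55 × 10^-9
Assume [H+] ≪ 0.169: [H+] ≈ √(4.55 × 10^-9 × 0.169) = 2.77 × 10^-5 M
([H+]/C₀ = 0.016% < 5%, so the approximation holds.)
pH = −log[H+] = −log(2.77 × 10^-5) = 4.56

pH = 4.56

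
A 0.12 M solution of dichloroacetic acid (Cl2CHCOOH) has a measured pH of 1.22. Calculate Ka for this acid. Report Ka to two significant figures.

Ka = 6.1 × 10^-2

[H+] = 10^(-1.22) = 6.03 × 10^-2 M
At equilibrium [HA] = 0.12 − 6.03 × 10^-2 = 5.97 × 10^-2 M
Ka = [H+][A-]/[HA] = (6.03 × 10^-2)² / 5.97 × 10^-2 = 6.1 × 10^-2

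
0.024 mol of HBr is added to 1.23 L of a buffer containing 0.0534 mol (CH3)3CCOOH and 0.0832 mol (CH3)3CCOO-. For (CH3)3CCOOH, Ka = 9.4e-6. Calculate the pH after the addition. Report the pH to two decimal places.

pH = 4.91

After neutralization: n((CH3)3CCOOH) = 0.0774 mol, n((CH3)3CCOO-) = 0.0592 mol.
pKa = −log(9.4 × 10^-6) = 5.027
pH = pKa + log([A⁻]/[HA]) = 5.027 + log(0.0592/0.0774) = 5.027 -0.116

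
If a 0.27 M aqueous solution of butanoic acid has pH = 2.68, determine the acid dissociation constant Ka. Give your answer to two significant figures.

[H+] = 10^(-2.68) = 2.09 × 10^-3 M
At equilibrium [HA] = 0.27 − 2.09 × 10^-3 = 2.68 × 10^-1 M
Ka = [H+][A-]/[HA] = (2.09 × 10^-3)² / 2.68 × 10^-1 = 1.6 × 10^-5

Ka = 1.6 × 10^-5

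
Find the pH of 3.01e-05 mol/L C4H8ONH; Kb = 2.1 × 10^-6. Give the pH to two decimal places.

pH = 8.84

C4H8ONH + H2O ⇌ C4H8ONH2+ + OH-
Kb = x²/(3.01e-05 − x) = 2.1 × 10^-6
The 5% rule fails; solving x² + Kb·x − Kb·C₀ = 0 exactly:
x = (−Kb + √(Kb² + 4·Kb·C₀))/2 = 6.97 × 10^-6 M
pOH = 5.16, so pH = 14.00 − pOH = 8.84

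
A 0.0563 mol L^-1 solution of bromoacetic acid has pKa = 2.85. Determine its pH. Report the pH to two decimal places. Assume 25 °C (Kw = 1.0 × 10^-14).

pH = 2.08

BrCH2COOH ⇌ BrCH2COO- + H+
Ka = 10^(−2.85) = 1.41 × 10^-3
From the ICE table, Ka = x²/(0.0563 − x) = 1.41 × 10^-3.
x is not negligible relative to C₀; solve x² + 0.00141·x − 7.94e-05 = 0.
x = (−Ka + √(Ka² + 4·Ka·C₀))/2 = 8.23 × 10^-3 M
pH = −log[H+] = −log(8.23 × 10^-3) = 2.08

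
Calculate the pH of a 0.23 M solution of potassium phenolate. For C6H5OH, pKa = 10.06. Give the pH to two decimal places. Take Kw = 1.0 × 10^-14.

pH = 11.71

C6H5O- is the conjugate base of the weak acid C6H5OH.
Ka = 10^(−10.06) = 8.71 × 10^-11
Kb = Kw/Ka = 1.0×10^-14 / 8.71 × 10^-11 = 1.15 × 10^-4
Kb = x²/(0.23 − x) = 1.15 × 10^-4
Assume x ≪ 0.23: x ≈ √(1.15 × 10^-4 × 0.23) = 5.14 × 10^-3 M
(x/C₀ = 2.2% < 5%, so the approximation holds.)
pOH = 2.29, so pH = 14.00 − pOH = 11.71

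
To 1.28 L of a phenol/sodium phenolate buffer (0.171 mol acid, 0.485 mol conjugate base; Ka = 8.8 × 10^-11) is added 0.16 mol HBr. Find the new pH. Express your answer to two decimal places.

pH = 10.05

After neutralization: n(C6H5OH) = 0.331 mol, n(C6H5O-) = 0.325 mol.
pKa = −log(8.8 × 10^-11) = 10.056
pH = pKa + log(n_C6H5O-/n_C6H5OH) = 10.056 + log(0.325/0.331) = 10.056 + (-0.008)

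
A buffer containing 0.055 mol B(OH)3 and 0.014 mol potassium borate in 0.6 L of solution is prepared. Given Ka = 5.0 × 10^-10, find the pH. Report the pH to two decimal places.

pKa = −log(5.0 × 10^-10) = 9.301
Using pH = pKa + log([base]/[acid]) with [base]/[acid] = 0.014/0.055:
pH = 9.301 + (-0.594) = 8.71

pH = 8.71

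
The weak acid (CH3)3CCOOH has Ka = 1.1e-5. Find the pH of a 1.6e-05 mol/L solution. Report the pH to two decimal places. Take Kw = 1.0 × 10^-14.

pH = 5.05

(CH3)3CCOOH ⇌ (CH3)3CCOO- + H+
From the ICE table, Ka = [H+]²/(1.6e-05 − [H+]) = 1.1 × 10^-5.
[H+] is not negligible relative to C₀; solve [H+]² + 1.1e-05·[H+] − 1.76e-10 = 0.
[H+] = (−Ka + √(Ka² + 4·Ka·C₀))/2 = 8.86 × 10^-6 M
pH = −log(8.86 × 10^-6) = 5.05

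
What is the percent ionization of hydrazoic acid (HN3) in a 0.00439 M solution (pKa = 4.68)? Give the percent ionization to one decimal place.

6.7%

HN3 ⇌ N3- + H+; let x = [H+] at equilibrium.
Ka = 10^(−4.68) = 2.09 × 10^-5
Solve x² + 2.09e-05x − 9.18e-08 = 0 → x = 2.93 × 10^-4 M
% ionization = x/C₀ × 100% = 2.93 × 10^-4/0.00439 × 100% = 6.7%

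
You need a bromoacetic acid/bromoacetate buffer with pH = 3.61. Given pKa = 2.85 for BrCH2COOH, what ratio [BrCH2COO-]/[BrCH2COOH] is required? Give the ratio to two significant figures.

pH = pKa + log(r) ⇒ log(r) = 3.61 − 2.85 = +0.76
r = [BrCH2COO-]/[BrCH2COOH] = 10^(+0.76) = 5.75

ratio = 5.8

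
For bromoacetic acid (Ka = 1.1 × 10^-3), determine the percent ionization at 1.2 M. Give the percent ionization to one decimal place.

BrCH2COOH ⇌ BrCH2COO- + H+; let x = [H+] at equilibrium.
x ≈ √(Ka·C₀) = √(1.1 × 10^-3 × 1.2) = 3.63 × 10^-2 M
Fraction ionized = 3.63 × 10^-2 / 1.2 = 0.0302 → 3.0%

3.0%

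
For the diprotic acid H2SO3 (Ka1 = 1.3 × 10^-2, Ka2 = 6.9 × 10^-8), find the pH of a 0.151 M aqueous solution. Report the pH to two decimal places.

Since Ka1 ≫ Ka2, the first ionization dominates [H+].
Ka1 = x²/(0.151 − x) = 1.3 × 10^-2
Solving the quadratic: x = (−Ka1 + √(Ka1² + 4·Ka1·C₀))/2 = 3.83 × 10^-2 M
pH = −log(3.83 × 10^-2) = 1.42

pH = 1.42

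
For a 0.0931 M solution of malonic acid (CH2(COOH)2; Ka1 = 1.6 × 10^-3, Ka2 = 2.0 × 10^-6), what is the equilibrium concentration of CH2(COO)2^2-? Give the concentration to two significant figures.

2.0 × 10^-6 M

First ionization gives [H+] ≈ [CH2(COOH)COO-] = 1.14 × 10^-2 M.
Second step: Ka2 = [H+][CH2(COO)2^2-]/[CH2(COOH)COO-] ≈ [CH2(COO)2^2-] (since [H+] ≈ [CH2(COOH)COO-]).
So [CH2(COO)2^2-] ≈ Ka2.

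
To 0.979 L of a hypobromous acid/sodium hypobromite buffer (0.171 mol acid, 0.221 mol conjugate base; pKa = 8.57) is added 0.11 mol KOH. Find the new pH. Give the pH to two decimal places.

pH = 9.30

After neutralization: n(HOBr) = 0.061 mol, n(OBr-) = 0.331 mol.
pH = pKa + log([A⁻]/[HA]) = 8.57 + log(0.331/0.061) = 8.57 +0.734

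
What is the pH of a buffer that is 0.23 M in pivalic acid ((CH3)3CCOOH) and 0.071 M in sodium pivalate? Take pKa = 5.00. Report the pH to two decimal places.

pH = pKa + log([A⁻]/[HA]) = 5.00 + log(0.071/0.23)
pH = 5.00 + (-0.510) = 4.49

pH = 4.49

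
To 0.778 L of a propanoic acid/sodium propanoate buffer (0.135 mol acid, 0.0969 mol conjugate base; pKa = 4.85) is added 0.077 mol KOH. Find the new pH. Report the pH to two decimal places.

pH = 5.33

After neutralization: n(CH3CH2COOH) = 0.058 mol, n(CH3CH2COO-) = 0.174 mol.
pH = pKa + log(n_CH3CH2COO-/n_CH3CH2COOH) = 4.85 + log(0.174/0.058) = 4.85 + (+0.477)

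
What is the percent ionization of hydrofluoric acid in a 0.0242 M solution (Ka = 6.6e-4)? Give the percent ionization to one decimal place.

15.2%

HF ⇌ F- + H+; let x = [H+] at equilibrium.
Ka = x²/(C₀ − x); solving the quadratic gives x = 3.68 × 10^-3 M.
Fraction ionized = 3.68 × 10^-3 / 0.0242 = 0.1521 → 15.2%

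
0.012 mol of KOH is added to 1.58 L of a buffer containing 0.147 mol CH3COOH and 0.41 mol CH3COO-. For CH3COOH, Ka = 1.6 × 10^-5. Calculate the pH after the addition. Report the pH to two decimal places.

After neutralization: n(CH3COOH) = 0.135 mol, n(CH3COO-) = 0.422 mol.
pKa = −log(1.6 × 10^-5) = 4.796
pH = pKa + log([A⁻]/[HA]) = 4.796 + log(0.422/0.135) = 4.796 +0.495

pH = 5.29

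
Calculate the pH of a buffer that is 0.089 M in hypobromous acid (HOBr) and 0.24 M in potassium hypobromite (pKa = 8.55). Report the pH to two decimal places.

pH = 8.98

Using pH = pKa + log([base]/[acid]) with [base]/[acid] = 0.24/0.089:
pH = 8.55 + (+0.431) = 8.98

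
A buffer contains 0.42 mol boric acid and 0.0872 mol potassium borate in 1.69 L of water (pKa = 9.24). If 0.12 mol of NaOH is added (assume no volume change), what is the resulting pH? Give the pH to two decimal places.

pH = 9.08

OH- converts B(OH)3 to B(OH)4-: B(OH)3 → 0.3 mol, B(OH)4- → 0.207 mol.
pH = pKa + log(n_B(OH)4-/n_B(OH)3) = 9.24 + log(0.207/0.3) = 9.24 + (-0.161)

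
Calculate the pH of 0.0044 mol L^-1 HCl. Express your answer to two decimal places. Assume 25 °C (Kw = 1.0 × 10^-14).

pH = 2.36

HCl is a strong acid and dissociates completely, so [H+] = 0.0044 M.
pH = -log(0.0044) = 2.36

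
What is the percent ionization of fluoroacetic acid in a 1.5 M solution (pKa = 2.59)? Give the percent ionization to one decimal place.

FCH2COOH ⇌ FCH2COO- + H+; let x = [H+] at equilibrium.
Ka = 10^(−2.59) = 2.57 × 10^-3
x ≈ √(Ka·C₀) = √(2.57 × 10^-3 × 1.5) = 6.21 × 10^-2 M
Fraction ionized = 6.21 × 10^-2 / 1.5 = 0.0414 → 4.1%

4.1%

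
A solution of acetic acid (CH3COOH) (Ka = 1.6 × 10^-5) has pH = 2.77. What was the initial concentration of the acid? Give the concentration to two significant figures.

[H+] = 10^(-2.77) = 1.70 × 10^-3 M = x
Ka = x²/(C₀ − x) ⇒ C₀ = x + x²/Ka
C₀ = 1.70 × 10^-3 + (1.70 × 10^-3)²/(1.6 × 10^-5) = 1.82 × 10^-1 M

C₀ = 1.8 × 10^-1 M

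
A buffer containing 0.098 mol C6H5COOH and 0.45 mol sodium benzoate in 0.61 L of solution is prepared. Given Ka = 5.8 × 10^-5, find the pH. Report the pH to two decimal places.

pH = 4.90

pKa = −log(5.8 × 10^-5) = 4.237
Henderson–Hasselbalch: pH = pKa + log([C6H5COO-]/[C6H5COOH]) = 4.237 + log(0.45/0.098)
pH = 4.237 + (+0.662) = 4.90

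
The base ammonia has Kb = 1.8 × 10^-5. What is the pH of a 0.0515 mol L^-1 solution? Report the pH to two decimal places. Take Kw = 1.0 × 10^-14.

NH3 + H2O ⇌ NH4+ + OH-
Kb = x²/(0.0515 − x) = 1.8 × 10^-5
Neglecting x in the denominator: x = √(1.8 × 10^-5 × 0.0515) = 9.63 × 10^-4 M
(x/C₀ = 1.9% < 5%, so the approximation holds.)
pOH = 3.02, so pH = 14.00 − pOH = 10.98

pH = 10.98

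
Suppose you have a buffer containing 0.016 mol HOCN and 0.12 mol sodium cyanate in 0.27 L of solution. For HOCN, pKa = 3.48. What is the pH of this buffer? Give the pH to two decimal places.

Henderson–Hasselbalch: pH = pKa + log([OCN-]/[HOCN]) = 3.48 + log(0.12/0.016)
pH = 3.48 + (+0.875) = 4.36

pH = 4.36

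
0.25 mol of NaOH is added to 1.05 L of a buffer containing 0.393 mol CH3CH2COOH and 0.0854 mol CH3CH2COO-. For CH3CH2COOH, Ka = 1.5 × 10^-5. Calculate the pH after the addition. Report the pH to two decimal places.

pH = 5.19

OH- converts CH3CH2COOH to CH3CH2COO-: CH3CH2COOH → 0.143 mol, CH3CH2COO- → 0.335 mol.
pKa = −log(1.5 × 10^-5) = 4.824
pH = pKa + log(n_CH3CH2COO-/n_CH3CH2COOH) = 4.824 + log(0.335/0.143) = 4.824 + (+0.370)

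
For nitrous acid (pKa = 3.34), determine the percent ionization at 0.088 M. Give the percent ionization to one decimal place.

HNO2 ⇌ NO2- + H+; let x = [H+] at equilibrium.
Ka = 10^(−3.34) = 4.57 × 10^-4
Ka = x²/(C₀ − x); solving the quadratic gives x = 6.12 × 10^-3 M.
% ionization = x/C₀ × 100% = 6.12 × 10^-3/0.088 × 100% = 7.0%

7.0%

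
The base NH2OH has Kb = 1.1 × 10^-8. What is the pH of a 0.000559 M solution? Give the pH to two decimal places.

pH = 8.39

NH2OH + H2O ⇌ NH3OH+ + OH-
From the ICE table, Kb = [OH-]²/(0.000559 − [OH-]) = 1.1 × 10^-8.
Neglecting [OH-] in the denominator: [OH-] = √(1.1 × 10^-8 × 0.000559) = 2.48 × 10^-6 M
Check: 0.44% ionized — well under 5%, approximation valid.
pOH = 5.61, so pH = 14.00 − pOH = 8.39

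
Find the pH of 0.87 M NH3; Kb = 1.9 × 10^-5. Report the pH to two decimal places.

NH3 + H2O ⇌ NH4+ + OH-
Kb = x²/(0.87 − x) = 1.9 × 10^-5
Assume x ≪ 0.87: x ≈ √(1.9 × 10^-5 × 0.87) = 4.07 × 10^-3 M
(x/C₀ = 0.47% < 5%, so the approximation holds.)
pOH = 2.39, so pH = 14.00 − pOH = 11.61

pH = 11.61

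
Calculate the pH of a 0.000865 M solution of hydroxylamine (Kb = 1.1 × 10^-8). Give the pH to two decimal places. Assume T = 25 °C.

pH = 8.49

NH2OH + H2O ⇌ NH3OH+ + OH-
From the ICE table, Kb = [OH-]²/(0.000865 − [OH-]) = 1.1 × 10^-8.
Assume [OH-] ≪ 0.000865: [OH-] ≈ √(1.1 × 10^-8 × 0.000865) = 3.08 × 10^-6 M
Check: 0.36% ionized — well under 5%, approximation valid.
pOH = −log(3.08 × 10^-6) = 5.51; pH = 14.00 − 5.51 = 8.49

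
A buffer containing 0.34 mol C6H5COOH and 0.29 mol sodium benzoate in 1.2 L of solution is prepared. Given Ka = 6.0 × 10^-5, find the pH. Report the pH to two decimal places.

pH = 4.15

pKa = −log(6.0 × 10^-5) = 4.222
Using pH = pKa + log([base]/[acid]) with [base]/[acid] = 0.29/0.34:
pH = 4.222 + (-0.069) = 4.15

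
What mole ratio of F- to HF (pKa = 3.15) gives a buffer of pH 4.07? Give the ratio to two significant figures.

ratio = 8.3

pH = pKa + log(r) ⇒ log(r) = 4.07 − 3.15 = +0.92
r = [F-]/[HF] = 10^(+0.92) = 8.32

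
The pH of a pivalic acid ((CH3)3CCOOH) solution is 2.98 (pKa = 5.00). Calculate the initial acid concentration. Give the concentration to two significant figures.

[H+] = 10^(-2.98) = 1.05 × 10^-3 M = x
Ka = 10^(−5.00) = 1.00 × 10^-5
Ka = x²/(C₀ − x) ⇒ C₀ = x + x²/Ka
C₀ = 1.05 × 10^-3 + (1.05 × 10^-3)²/(1.00 × 10^-5) = 1.11 × 10^-1 M

C₀ = 1.1 × 10^-1 M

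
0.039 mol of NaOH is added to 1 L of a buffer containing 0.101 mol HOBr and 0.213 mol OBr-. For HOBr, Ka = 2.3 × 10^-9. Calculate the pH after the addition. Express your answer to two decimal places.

OH- converts HOBr to OBr-: HOBr → 0.062 mol, OBr- → 0.252 mol.
pKa = −log(2.3 × 10^-9) = 8.638
pH = pKa + log([A⁻]/[HA]) = 8.638 + log(0.252/0.062) = 8.638 +0.609

pH = 9.25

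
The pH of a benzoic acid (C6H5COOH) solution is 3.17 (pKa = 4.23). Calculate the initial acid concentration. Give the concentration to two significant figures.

[H+] = 10^(-3.17) = 6.76 × 10^-4 M = x
Ka = 10^(−4.23) = 5.89 × 10^-5
Ka = x²/(C₀ − x) ⇒ C₀ = x + x²/Ka
C₀ = 6.76 × 10^-4 + (6.76 × 10^-4)²/(5.89 × 10^-5) = 8.43 × 10^-3 M

C₀ = 8.4 × 10^-3 M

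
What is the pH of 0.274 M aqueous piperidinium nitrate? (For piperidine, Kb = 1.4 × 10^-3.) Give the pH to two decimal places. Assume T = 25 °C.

C5H10NH2+ is the conjugate acid of the weak base C5H10NH.
Ka = Kw/Kb = 1.0×10^-14 / 1.4 × 10^-3 = 7.14 × 10^-12
Ka = [H+]²/(0.274 − [H+]) = 7.14 × 10^-12
Assume [H+] ≪ 0.274: [H+] ≈ √(7.14 × 10^-12 × 0.274) = 1.40 × 10^-6 M
Check: 0.00051% ionized — well under 5%, approximation valid.
pH = −log[H+] = −log(1.40 × 10^-6) = 5.85

pH = 5.85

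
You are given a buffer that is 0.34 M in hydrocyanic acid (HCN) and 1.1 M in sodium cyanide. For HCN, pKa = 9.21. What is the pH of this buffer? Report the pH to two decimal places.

pH = pKa + log([A⁻]/[HA]) = 9.21 + log(1.1/0.34)
pH = 9.21 + (+0.510) = 9.72

pH = 9.72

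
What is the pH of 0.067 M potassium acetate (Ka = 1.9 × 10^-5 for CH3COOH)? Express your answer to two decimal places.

pH = 8.77

CH3COO- is the conjugate base of the weak acid CH3COOH.
Kb = Kw/Ka = 1.0×10^-14 / 1.9 × 10^-5 = 5.26 × 10^-10
Kb = x²/(0.067 − x) = 5.26 × 10^-10
Since Kb ≪ C₀, x ≈ √(Kb·C₀) = 5.94 × 10^-6 M.
pOH = −log(5.94 × 10^-6) = 5.23; pH = 14.00 − 5.23 = 8.77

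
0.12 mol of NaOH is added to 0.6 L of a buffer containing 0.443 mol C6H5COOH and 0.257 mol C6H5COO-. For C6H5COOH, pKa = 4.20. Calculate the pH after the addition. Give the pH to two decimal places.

pH = 4.27

OH- converts C6H5COOH to C6H5COO-: C6H5COOH → 0.323 mol, C6H5COO- → 0.377 mol.
pH = pKa + log([A⁻]/[HA]) = 4.20 + log(0.377/0.323) = 4.20 +0.067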